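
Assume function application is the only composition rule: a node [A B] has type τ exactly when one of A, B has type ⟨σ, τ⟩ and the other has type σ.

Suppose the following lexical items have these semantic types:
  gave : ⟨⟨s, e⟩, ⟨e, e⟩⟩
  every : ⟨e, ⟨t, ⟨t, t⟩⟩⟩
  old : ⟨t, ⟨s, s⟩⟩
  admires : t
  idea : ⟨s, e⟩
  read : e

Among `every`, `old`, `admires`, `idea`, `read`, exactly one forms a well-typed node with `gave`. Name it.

every : ⟨e, ⟨t, ⟨t, t⟩⟩⟩ — does not combine with gave.
old : ⟨t, ⟨s, s⟩⟩ — does not combine with gave.
admires : t — does not combine with gave.
idea — combines: gave : ⟨⟨s, e⟩, ⟨e, e⟩⟩ takes idea : ⟨s, e⟩ as argument, giving ⟨e, e⟩.
read : e — does not combine with gave.

idea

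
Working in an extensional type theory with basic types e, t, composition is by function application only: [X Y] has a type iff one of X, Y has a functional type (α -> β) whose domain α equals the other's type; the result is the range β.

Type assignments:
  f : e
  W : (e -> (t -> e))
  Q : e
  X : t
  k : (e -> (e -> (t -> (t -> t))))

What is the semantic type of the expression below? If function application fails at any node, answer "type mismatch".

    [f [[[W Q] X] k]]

(t -> (t -> t))

[W Q]: functor W : (e -> (t -> e)), argument Q : e; result (t -> e).
[[W Q] X]: functor [W Q] : (t -> e), argument X : t; result e.
[[[W Q] X] k]: functor k : (e -> (e -> (t -> (t -> t)))), argument [[W Q] X] : e; result (e -> (t -> (t -> t))).
[f [[[W Q] X] k]]: functor [[[W Q] X] k] : (e -> (t -> (t -> t))), argument f : e; result (t -> (t -> t)).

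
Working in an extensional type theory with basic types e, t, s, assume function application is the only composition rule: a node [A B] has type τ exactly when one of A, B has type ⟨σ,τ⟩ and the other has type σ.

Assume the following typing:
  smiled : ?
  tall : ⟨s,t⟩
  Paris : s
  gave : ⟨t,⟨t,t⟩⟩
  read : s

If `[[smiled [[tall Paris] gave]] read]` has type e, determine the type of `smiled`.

⟨⟨t,t⟩,⟨s,e⟩⟩

[[smiled [[tall Paris] gave]] read] is required to be e. read : s cannot yield e as functor, so [smiled [[tall Paris] gave]] : ⟨s,e⟩.
[smiled [[tall Paris] gave]] is required to be ⟨s,e⟩. [[tall Paris] gave] : ⟨t,t⟩ cannot yield ⟨s,e⟩ as functor, so smiled : ⟨⟨t,t⟩,⟨s,e⟩⟩.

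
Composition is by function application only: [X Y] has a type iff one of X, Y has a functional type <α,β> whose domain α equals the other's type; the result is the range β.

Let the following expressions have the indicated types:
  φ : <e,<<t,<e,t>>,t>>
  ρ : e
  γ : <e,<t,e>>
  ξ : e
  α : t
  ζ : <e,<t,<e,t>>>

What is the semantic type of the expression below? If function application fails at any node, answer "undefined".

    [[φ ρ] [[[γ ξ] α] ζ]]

[φ ρ] — φ of type <e,<<t,<e,t>>,t>> combines with ρ of type e: type <<t,<e,t>>,t>.
[γ ξ] — γ of type <e,<t,e>> combines with ξ of type e: type <t,e>.
[[γ ξ] α] — [γ ξ] of type <t,e> combines with α of type t: type e.
[[[γ ξ] α] ζ] — ζ of type <e,<t,<e,t>>> combines with [[γ ξ] α] of type e: type <t,<e,t>>.
[[φ ρ] [[[γ ξ] α] ζ]] — [φ ρ] of type <<t,<e,t>>,t> combines with [[[γ ξ] α] ζ] of type <t,<e,t>>: type t.

t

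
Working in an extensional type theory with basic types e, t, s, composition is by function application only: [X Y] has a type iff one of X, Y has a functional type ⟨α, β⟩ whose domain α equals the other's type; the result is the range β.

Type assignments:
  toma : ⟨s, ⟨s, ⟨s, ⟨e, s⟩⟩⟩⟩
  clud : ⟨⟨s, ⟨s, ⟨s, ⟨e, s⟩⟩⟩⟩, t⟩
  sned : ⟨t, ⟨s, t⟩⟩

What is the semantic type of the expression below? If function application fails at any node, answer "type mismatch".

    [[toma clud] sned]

[toma clud]: ⟨⟨s, ⟨s, ⟨s, ⟨e, s⟩⟩⟩⟩, t⟩ applied to ⟨s, ⟨s, ⟨s, ⟨e, s⟩⟩⟩⟩ yields t.
[[toma clud] sned]: ⟨t, ⟨s, t⟩⟩ applied to t yields ⟨s, t⟩.

⟨s, t⟩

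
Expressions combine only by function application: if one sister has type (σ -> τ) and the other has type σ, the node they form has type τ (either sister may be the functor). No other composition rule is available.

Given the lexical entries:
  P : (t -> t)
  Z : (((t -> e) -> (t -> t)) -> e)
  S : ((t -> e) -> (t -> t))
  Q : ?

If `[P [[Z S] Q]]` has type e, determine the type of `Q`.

(e -> ((t -> t) -> e))

At [P [[Z S] Q]] (required: e): P is (t -> t), which is not a function with range e; hence [[Z S] Q] is the functor — type ((t -> t) -> e).
At [[Z S] Q] (required: ((t -> t) -> e)): [Z S] is e, which is not a function with range ((t -> t) -> e); hence Q is the functor — type (e -> ((t -> t) -> e)).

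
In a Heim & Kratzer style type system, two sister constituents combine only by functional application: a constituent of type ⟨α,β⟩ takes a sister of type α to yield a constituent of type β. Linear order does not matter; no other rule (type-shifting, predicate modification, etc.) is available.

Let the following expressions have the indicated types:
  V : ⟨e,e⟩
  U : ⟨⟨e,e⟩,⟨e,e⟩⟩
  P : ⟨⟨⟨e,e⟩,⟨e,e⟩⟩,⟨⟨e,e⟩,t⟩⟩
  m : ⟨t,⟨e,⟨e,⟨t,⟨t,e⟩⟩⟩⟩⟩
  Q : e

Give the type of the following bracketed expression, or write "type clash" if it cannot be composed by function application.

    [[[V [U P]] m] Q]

[U P]: functor P : ⟨⟨⟨e,e⟩,⟨e,e⟩⟩,⟨⟨e,e⟩,t⟩⟩, argument U : ⟨⟨e,e⟩,⟨e,e⟩⟩; result ⟨⟨e,e⟩,t⟩.
[V [U P]]: functor [U P] : ⟨⟨e,e⟩,t⟩, argument V : ⟨e,e⟩; result t.
[[V [U P]] m]: functor m : ⟨t,⟨e,⟨e,⟨t,⟨t,e⟩⟩⟩⟩⟩, argument [V [U P]] : t; result ⟨e,⟨e,⟨t,⟨t,e⟩⟩⟩⟩.
[[[V [U P]] m] Q]: functor [[V [U P]] m] : ⟨e,⟨e,⟨t,⟨t,e⟩⟩⟩⟩, argument Q : e; result ⟨e,⟨t,⟨t,e⟩⟩⟩.

⟨e,⟨t,⟨t,e⟩⟩⟩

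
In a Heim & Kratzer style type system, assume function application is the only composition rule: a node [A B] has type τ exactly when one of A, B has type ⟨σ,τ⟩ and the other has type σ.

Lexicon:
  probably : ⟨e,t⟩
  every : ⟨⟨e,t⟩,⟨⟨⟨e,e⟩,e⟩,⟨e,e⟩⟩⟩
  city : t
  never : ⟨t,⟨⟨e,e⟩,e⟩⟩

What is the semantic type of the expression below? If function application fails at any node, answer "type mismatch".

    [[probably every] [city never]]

⟨e,e⟩

At [probably every], every : ⟨⟨e,t⟩,⟨⟨⟨e,e⟩,e⟩,⟨e,e⟩⟩⟩ takes probably : ⟨e,t⟩, giving ⟨⟨⟨e,e⟩,e⟩,⟨e,e⟩⟩.
At [city never], never : ⟨t,⟨⟨e,e⟩,e⟩⟩ takes city : t, giving ⟨⟨e,e⟩,e⟩.
At [[probably every] [city never]], [probably every] : ⟨⟨⟨e,e⟩,e⟩,⟨e,e⟩⟩ takes [city never] : ⟨⟨e,e⟩,e⟩, giving ⟨e,e⟩.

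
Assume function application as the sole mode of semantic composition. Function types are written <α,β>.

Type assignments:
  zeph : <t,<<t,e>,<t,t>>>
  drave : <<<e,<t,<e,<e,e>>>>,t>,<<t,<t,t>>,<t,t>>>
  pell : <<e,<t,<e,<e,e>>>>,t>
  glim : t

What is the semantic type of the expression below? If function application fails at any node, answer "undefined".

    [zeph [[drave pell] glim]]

undefined

[drave pell]: drave is <<<e,<t,<e,<e,e>>>>,t>,<<t,<t,t>>,<t,t>>>, pell is <<e,<t,<e,<e,e>>>>,t>; result <<t,<t,t>>,<t,t>>.
[[drave pell] glim]: <<t,<t,t>>,<t,t>> with t — neither is a function whose domain matches the other; composition fails here.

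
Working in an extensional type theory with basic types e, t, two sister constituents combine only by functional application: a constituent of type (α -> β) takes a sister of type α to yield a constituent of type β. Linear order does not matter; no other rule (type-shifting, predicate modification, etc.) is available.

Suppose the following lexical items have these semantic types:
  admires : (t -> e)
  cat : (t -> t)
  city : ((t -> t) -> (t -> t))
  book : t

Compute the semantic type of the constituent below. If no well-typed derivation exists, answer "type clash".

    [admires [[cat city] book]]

e

[cat city]: city is ((t -> t) -> (t -> t)), cat is (t -> t); result (t -> t).
[[cat city] book]: [cat city] is (t -> t), book is t; result t.
[admires [[cat city] book]]: admires is (t -> e), [[cat city] book] is t; result e.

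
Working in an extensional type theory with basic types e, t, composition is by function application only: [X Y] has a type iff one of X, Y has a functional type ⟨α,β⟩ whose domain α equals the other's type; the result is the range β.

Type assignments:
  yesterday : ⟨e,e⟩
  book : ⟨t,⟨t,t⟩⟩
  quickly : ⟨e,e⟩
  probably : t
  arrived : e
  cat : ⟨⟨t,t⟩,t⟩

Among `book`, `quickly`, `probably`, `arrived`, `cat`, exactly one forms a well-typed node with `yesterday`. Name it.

book : ⟨t,⟨t,t⟩⟩ — does not combine with yesterday.
quickly : ⟨e,e⟩ — does not combine with yesterday.
probably : t — does not combine with yesterday.
arrived — combines: yesterday : ⟨e,e⟩ takes arrived : e as argument, giving e.
cat : ⟨⟨t,t⟩,t⟩ — does not combine with yesterday.

arrived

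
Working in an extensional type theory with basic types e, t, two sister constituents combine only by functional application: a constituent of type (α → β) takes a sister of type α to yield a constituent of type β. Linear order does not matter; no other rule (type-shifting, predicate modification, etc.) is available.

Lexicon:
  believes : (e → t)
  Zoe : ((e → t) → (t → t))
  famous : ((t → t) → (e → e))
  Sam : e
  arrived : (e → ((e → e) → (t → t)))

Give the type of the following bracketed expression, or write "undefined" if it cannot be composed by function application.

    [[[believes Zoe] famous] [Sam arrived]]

(t → t)

[believes Zoe]: ((e → t) → (t → t)) applied to (e → t) yields (t → t).
[[believes Zoe] famous]: ((t → t) → (e → e)) applied to (t → t) yields (e → e).
[Sam arrived]: (e → ((e → e) → (t → t))) applied to e yields ((e → e) → (t → t)).
[[[believes Zoe] famous] [Sam arrived]]: ((e → e) → (t → t)) applied to (e → e) yields (t → t).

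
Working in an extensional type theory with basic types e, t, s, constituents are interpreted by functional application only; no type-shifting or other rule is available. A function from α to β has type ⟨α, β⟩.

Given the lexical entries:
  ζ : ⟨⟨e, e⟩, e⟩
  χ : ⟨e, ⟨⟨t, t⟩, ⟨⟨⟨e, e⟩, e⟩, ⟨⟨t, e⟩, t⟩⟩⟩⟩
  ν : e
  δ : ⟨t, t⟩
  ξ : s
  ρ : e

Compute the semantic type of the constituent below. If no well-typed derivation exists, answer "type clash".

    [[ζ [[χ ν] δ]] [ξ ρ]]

[χ ν]: ⟨e, ⟨⟨t, t⟩, ⟨⟨⟨e, e⟩, e⟩, ⟨⟨t, e⟩, t⟩⟩⟩⟩ applied to e yields ⟨⟨t, t⟩, ⟨⟨⟨e, e⟩, e⟩, ⟨⟨t, e⟩, t⟩⟩⟩.
[[χ ν] δ]: ⟨⟨t, t⟩, ⟨⟨⟨e, e⟩, e⟩, ⟨⟨t, e⟩, t⟩⟩⟩ applied to ⟨t, t⟩ yields ⟨⟨⟨e, e⟩, e⟩, ⟨⟨t, e⟩, t⟩⟩.
[ζ [[χ ν] δ]]: ⟨⟨⟨e, e⟩, e⟩, ⟨⟨t, e⟩, t⟩⟩ applied to ⟨⟨e, e⟩, e⟩ yields ⟨⟨t, e⟩, t⟩.
[ξ ρ]: s with e — neither is a function whose domain matches the other; composition fails here.

type clash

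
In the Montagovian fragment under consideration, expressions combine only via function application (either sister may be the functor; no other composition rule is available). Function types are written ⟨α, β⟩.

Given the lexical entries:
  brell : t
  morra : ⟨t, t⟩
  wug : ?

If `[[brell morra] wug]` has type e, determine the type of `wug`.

[[brell morra] wug] is required to be e. [brell morra] : t cannot yield e as functor, so wug : ⟨t, e⟩.

⟨t, e⟩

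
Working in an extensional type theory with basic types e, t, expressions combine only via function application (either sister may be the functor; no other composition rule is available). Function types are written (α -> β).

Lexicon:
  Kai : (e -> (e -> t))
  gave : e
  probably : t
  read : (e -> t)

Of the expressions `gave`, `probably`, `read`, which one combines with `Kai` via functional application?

gave — combines: Kai : (e -> (e -> t)) takes gave : e as argument, giving (e -> t).
probably : t — does not combine with Kai.
read : (e -> t) — does not combine with Kai.

gave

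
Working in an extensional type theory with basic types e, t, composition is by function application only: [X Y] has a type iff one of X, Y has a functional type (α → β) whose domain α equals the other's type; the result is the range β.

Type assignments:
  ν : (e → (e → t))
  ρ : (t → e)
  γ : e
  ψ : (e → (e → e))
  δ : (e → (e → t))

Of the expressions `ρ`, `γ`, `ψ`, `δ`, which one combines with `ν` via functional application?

ρ : (t → e) — ν needs e; ρ needs t; neither fits.
γ — combines: ν : (e → (e → t)) takes γ : e as argument, giving (e → t).
ψ : (e → (e → e)) — ν needs e; ψ needs e; neither fits.
δ : (e → (e → t)) — ν needs e; δ needs e; neither fits.

γ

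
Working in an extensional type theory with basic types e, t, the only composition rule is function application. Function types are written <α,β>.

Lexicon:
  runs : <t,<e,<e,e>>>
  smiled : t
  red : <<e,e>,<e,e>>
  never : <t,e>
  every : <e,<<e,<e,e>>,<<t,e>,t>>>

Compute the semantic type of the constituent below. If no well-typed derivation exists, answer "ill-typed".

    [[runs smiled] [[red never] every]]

At [runs smiled], runs : <t,<e,<e,e>>> takes smiled : t, giving <e,<e,e>>.
[red never]: <<e,e>,<e,e>> with <t,e> — neither is a function whose domain matches the other; composition fails here.

ill-typed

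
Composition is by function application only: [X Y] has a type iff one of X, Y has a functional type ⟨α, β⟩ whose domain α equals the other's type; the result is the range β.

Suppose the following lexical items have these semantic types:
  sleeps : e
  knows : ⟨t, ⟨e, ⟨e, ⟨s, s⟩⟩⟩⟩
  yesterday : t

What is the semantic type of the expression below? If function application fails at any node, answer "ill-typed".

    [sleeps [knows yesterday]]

⟨e, ⟨s, s⟩⟩

[knows yesterday]: ⟨t, ⟨e, ⟨e, ⟨s, s⟩⟩⟩⟩ applied to t yields ⟨e, ⟨e, ⟨s, s⟩⟩⟩.
[sleeps [knows yesterday]]: ⟨e, ⟨e, ⟨s, s⟩⟩⟩ applied to e yields ⟨e, ⟨s, s⟩⟩.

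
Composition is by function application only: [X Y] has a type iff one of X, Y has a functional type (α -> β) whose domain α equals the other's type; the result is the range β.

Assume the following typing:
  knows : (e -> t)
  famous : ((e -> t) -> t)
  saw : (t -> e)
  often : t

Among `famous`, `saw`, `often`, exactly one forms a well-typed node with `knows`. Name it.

famous

famous — combines: famous : ((e -> t) -> t) takes knows : (e -> t) as argument, giving t.
saw : (t -> e) — knows needs e; saw needs t; neither fits.
often : t — knows needs e; often needs nothing (atomic); neither fits.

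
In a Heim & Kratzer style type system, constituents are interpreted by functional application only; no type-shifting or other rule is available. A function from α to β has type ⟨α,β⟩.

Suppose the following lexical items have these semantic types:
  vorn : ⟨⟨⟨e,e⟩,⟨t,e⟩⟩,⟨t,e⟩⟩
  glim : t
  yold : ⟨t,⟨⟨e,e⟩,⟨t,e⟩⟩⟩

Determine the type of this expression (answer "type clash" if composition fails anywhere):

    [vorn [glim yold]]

⟨t,e⟩

At [glim yold], yold : ⟨t,⟨⟨e,e⟩,⟨t,e⟩⟩⟩ takes glim : t, giving ⟨⟨e,e⟩,⟨t,e⟩⟩.
At [vorn [glim yold]], vorn : ⟨⟨⟨e,e⟩,⟨t,e⟩⟩,⟨t,e⟩⟩ takes [glim yold] : ⟨⟨e,e⟩,⟨t,e⟩⟩, giving ⟨t,e⟩.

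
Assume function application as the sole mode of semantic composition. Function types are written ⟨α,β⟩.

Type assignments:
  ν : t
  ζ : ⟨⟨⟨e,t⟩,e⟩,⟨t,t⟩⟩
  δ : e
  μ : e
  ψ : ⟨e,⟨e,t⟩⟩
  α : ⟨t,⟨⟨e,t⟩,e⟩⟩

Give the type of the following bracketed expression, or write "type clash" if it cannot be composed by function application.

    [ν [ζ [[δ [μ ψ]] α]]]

t

[μ ψ]: ψ is ⟨e,⟨e,t⟩⟩, μ is e; result ⟨e,t⟩.
[δ [μ ψ]]: [μ ψ] is ⟨e,t⟩, δ is e; result t.
[[δ [μ ψ]] α]: α is ⟨t,⟨⟨e,t⟩,e⟩⟩, [δ [μ ψ]] is t; result ⟨⟨e,t⟩,e⟩.
[ζ [[δ [μ ψ]] α]]: ζ is ⟨⟨⟨e,t⟩,e⟩,⟨t,t⟩⟩, [[δ [μ ψ]] α] is ⟨⟨e,t⟩,e⟩; result ⟨t,t⟩.
[ν [ζ [[δ [μ ψ]] α]]]: [ζ [[δ [μ ψ]] α]] is ⟨t,t⟩, ν is t; result t.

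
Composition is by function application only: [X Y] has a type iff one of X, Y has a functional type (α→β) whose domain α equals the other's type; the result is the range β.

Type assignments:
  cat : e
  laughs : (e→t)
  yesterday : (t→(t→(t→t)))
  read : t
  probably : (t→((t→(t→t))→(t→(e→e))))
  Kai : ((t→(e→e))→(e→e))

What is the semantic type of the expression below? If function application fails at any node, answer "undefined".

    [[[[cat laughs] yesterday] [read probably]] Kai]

[cat laughs]: (e→t) applied to e yields t.
[[cat laughs] yesterday]: (t→(t→(t→t))) applied to t yields (t→(t→t)).
[read probably]: (t→((t→(t→t))→(t→(e→e)))) applied to t yields ((t→(t→t))→(t→(e→e))).
[[[cat laughs] yesterday] [read probably]]: ((t→(t→t))→(t→(e→e))) applied to (t→(t→t)) yields (t→(e→e)).
[[[[cat laughs] yesterday] [read probably]] Kai]: ((t→(e→e))→(e→e)) applied to (t→(e→e)) yields (e→e).

(e→e)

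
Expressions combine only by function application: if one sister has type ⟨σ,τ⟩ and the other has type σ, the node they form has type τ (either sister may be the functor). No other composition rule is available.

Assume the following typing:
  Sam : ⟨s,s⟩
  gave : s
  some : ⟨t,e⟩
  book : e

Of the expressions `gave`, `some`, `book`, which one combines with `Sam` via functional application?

gave

gave — combines: Sam : ⟨s,s⟩ takes gave : s as argument, giving s.
some : ⟨t,e⟩ — no; Sam wants s, and some wants t.
book : e — no; Sam wants s, and book wants nothing (atomic).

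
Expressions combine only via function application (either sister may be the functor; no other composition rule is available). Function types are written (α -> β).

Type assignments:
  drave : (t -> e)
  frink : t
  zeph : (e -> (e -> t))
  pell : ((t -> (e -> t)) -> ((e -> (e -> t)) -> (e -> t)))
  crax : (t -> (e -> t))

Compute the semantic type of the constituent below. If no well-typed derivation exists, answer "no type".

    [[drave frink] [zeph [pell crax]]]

At [drave frink], drave : (t -> e) takes frink : t, giving e.
At [pell crax], pell : ((t -> (e -> t)) -> ((e -> (e -> t)) -> (e -> t))) takes crax : (t -> (e -> t)), giving ((e -> (e -> t)) -> (e -> t)).
At [zeph [pell crax]], [pell crax] : ((e -> (e -> t)) -> (e -> t)) takes zeph : (e -> (e -> t)), giving (e -> t).
At [[drave frink] [zeph [pell crax]]], [zeph [pell crax]] : (e -> t) takes [drave frink] : e, giving t.

t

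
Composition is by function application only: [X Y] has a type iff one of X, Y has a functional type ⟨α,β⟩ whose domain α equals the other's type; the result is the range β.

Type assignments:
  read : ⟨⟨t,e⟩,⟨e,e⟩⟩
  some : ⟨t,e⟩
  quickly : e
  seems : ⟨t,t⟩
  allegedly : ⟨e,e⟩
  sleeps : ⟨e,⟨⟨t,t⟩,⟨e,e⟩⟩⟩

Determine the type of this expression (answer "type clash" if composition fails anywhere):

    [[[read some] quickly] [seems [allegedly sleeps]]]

type clash

[read some]: functor read : ⟨⟨t,e⟩,⟨e,e⟩⟩, argument some : ⟨t,e⟩; result ⟨e,e⟩.
[[read some] quickly]: functor [read some] : ⟨e,e⟩, argument quickly : e; result e.
At [allegedly sleeps]: neither ⟨e,e⟩ nor ⟨e,⟨⟨t,t⟩,⟨e,e⟩⟩⟩ can take the other as argument; the node is ill-typed.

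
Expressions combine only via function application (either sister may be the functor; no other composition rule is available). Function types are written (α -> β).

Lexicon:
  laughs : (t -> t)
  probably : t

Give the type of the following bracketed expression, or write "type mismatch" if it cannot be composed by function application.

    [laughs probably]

At [laughs probably], laughs : (t -> t) takes probably : t, giving t.

t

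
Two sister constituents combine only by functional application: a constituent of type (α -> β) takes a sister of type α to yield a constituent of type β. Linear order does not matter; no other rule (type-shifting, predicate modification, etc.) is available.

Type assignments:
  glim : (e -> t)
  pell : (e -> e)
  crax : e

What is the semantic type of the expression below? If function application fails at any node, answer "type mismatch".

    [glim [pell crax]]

[pell crax]: (e -> e) applied to e yields e.
[glim [pell crax]]: (e -> t) applied to e yields t.

t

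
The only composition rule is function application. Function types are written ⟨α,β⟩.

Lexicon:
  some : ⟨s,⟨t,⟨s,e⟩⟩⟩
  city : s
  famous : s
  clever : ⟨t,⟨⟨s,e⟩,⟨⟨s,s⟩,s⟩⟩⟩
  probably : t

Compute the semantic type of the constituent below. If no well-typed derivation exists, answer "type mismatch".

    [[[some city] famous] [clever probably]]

[some city]: ⟨s,⟨t,⟨s,e⟩⟩⟩ applied to s yields ⟨t,⟨s,e⟩⟩.
[[some city] famous]: ⟨t,⟨s,e⟩⟩ and s cannot combine by function application — type clash.

type mismatch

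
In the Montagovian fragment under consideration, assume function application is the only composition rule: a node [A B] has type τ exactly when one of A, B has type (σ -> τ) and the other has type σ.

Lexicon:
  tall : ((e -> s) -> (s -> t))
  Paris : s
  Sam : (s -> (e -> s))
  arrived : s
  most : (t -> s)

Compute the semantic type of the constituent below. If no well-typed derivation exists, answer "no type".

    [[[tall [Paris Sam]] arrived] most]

s

[Paris Sam] — Sam of type (s -> (e -> s)) combines with Paris of type s: type (e -> s).
[tall [Paris Sam]] — tall of type ((e -> s) -> (s -> t)) combines with [Paris Sam] of type (e -> s): type (s -> t).
[[tall [Paris Sam]] arrived] — [tall [Paris Sam]] of type (s -> t) combines with arrived of type s: type t.
[[[tall [Paris Sam]] arrived] most] — most of type (t -> s) combines with [[tall [Paris Sam]] arrived] of type t: type s.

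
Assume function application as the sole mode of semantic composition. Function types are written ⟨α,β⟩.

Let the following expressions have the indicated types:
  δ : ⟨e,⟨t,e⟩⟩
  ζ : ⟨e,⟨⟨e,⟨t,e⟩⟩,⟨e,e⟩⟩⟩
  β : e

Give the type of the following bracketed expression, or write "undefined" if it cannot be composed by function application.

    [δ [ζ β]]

[ζ β]: ⟨e,⟨⟨e,⟨t,e⟩⟩,⟨e,e⟩⟩⟩ applied to e yields ⟨⟨e,⟨t,e⟩⟩,⟨e,e⟩⟩.
[δ [ζ β]]: ⟨⟨e,⟨t,e⟩⟩,⟨e,e⟩⟩ applied to ⟨e,⟨t,e⟩⟩ yields ⟨e,e⟩.

⟨e,e⟩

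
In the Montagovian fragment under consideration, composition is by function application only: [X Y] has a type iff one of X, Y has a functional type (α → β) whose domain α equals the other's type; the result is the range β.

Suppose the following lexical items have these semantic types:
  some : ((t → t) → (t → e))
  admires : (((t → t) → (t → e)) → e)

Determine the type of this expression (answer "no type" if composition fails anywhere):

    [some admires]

[some admires]: (((t → t) → (t → e)) → e) applied to ((t → t) → (t → e)) yields e.

e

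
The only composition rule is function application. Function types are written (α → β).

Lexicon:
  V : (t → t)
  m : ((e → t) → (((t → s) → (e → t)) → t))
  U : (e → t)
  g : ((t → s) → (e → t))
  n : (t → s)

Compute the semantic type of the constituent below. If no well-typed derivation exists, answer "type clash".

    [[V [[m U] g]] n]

[m U]: functor m : ((e → t) → (((t → s) → (e → t)) → t)), argument U : (e → t); result (((t → s) → (e → t)) → t).
[[m U] g]: functor [m U] : (((t → s) → (e → t)) → t), argument g : ((t → s) → (e → t)); result t.
[V [[m U] g]]: functor V : (t → t), argument [[m U] g] : t; result t.
[[V [[m U] g]] n]: functor n : (t → s), argument [V [[m U] g]] : t; result s.

s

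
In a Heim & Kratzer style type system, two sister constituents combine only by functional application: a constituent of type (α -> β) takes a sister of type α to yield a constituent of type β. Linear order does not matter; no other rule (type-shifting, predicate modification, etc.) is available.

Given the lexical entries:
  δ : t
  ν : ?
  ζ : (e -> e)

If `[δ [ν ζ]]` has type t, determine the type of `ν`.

((e -> e) -> (t -> t))

For [δ [ν ζ]] to have type t with δ of type t, [ν ζ] must be the function: [ν ζ] : (t -> t).
For [ν ζ] to have type (t -> t) with ζ of type (e -> e), ν must be the function: ν : ((e -> e) -> (t -> t)).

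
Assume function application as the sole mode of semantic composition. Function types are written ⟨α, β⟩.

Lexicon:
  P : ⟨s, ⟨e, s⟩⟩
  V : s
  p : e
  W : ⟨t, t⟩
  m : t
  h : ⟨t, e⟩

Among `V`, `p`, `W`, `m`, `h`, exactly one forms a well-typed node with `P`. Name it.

V

V — combines: P : ⟨s, ⟨e, s⟩⟩ takes V : s as argument, giving ⟨e, s⟩.
p : e — neither side's domain matches the other.
W : ⟨t, t⟩ — neither side's domain matches the other.
m : t — neither side's domain matches the other.
h : ⟨t, e⟩ — neither side's domain matches the other.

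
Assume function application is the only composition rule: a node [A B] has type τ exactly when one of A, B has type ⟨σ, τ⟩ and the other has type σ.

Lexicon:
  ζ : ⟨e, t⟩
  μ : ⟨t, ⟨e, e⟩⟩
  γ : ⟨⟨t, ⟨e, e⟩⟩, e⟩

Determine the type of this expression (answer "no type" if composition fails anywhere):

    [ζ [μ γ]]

t

At [μ γ], γ : ⟨⟨t, ⟨e, e⟩⟩, e⟩ takes μ : ⟨t, ⟨e, e⟩⟩, giving e.
At [ζ [μ γ]], ζ : ⟨e, t⟩ takes [μ γ] : e, giving t.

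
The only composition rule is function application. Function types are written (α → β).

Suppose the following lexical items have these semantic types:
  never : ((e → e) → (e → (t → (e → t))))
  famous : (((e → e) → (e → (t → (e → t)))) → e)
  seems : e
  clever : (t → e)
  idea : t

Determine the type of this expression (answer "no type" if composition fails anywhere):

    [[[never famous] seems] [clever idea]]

[never famous]: functor famous : (((e → e) → (e → (t → (e → t)))) → e), argument never : ((e → e) → (e → (t → (e → t)))); result e.
[[never famous] seems]: e and e cannot combine by function application — type clash.

no type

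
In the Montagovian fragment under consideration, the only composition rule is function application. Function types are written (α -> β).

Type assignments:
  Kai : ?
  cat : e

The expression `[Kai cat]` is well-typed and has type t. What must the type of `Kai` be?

[Kai cat] must have type t. The sister cat has type e; that is not a function onto t, so Kai must be the functor, of type (e -> t).

(e -> t)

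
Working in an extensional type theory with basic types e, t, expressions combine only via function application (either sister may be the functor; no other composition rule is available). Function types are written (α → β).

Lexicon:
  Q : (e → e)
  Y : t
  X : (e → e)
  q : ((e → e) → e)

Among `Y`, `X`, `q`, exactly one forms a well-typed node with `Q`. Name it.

Y : t — Q needs e; Y needs nothing (atomic); neither fits.
X : (e → e) — Q needs e; X needs e; neither fits.
q — combines: q : ((e → e) → e) takes Q : (e → e) as argument, giving e.

q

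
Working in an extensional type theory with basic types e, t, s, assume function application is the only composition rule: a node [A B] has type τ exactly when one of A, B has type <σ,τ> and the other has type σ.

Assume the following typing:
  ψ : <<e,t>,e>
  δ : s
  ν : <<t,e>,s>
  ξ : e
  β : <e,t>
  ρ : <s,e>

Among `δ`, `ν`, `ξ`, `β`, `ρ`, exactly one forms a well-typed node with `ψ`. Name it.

β

δ : s — neither side's domain matches the other.
ν : <<t,e>,s> — neither side's domain matches the other.
ξ : e — neither side's domain matches the other.
β — combines: ψ : <<e,t>,e> takes β : <e,t> as argument, giving e.
ρ : <s,e> — neither side's domain matches the other.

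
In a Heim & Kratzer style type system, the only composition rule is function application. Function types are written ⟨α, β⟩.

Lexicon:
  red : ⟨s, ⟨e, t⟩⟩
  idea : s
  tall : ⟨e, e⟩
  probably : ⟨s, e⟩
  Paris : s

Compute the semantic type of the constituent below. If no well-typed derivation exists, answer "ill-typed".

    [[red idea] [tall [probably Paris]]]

[red idea]: ⟨s, ⟨e, t⟩⟩ applied to s yields ⟨e, t⟩.
[probably Paris]: ⟨s, e⟩ applied to s yields e.
[tall [probably Paris]]: ⟨e, e⟩ applied to e yields e.
[[red idea] [tall [probably Paris]]]: ⟨e, t⟩ applied to e yields t.

t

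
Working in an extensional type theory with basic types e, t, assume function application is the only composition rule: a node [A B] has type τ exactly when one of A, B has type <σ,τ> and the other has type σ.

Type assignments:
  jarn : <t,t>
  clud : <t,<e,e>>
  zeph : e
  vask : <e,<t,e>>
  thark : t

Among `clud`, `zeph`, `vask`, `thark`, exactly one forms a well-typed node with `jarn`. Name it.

thark

clud : <t,<e,e>> — neither side's domain matches the other.
zeph : e — neither side's domain matches the other.
vask : <e,<t,e>> — neither side's domain matches the other.
thark — combines: jarn : <t,t> takes thark : t as argument, giving t.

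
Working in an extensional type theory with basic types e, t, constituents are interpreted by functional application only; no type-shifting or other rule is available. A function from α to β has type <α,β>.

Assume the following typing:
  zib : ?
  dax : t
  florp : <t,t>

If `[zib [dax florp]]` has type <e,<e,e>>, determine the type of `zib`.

For [zib [dax florp]] to have type <e,<e,e>> with [dax florp] of type t, zib must be the function: zib : <t,<e,<e,e>>>.

<t,<e,<e,e>>>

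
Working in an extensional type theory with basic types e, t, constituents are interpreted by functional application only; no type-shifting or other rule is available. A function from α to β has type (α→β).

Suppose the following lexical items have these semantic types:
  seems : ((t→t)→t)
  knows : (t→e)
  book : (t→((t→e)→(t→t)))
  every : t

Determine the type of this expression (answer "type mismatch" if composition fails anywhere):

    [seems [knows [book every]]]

t

[book every]: book is (t→((t→e)→(t→t))), every is t; result ((t→e)→(t→t)).
[knows [book every]]: [book every] is ((t→e)→(t→t)), knows is (t→e); result (t→t).
[seems [knows [book every]]]: seems is ((t→t)→t), [knows [book every]] is (t→t); result t.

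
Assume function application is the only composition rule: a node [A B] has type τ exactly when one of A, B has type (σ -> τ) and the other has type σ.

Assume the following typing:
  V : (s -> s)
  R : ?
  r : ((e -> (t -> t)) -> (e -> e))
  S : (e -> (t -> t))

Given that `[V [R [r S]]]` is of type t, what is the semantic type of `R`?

[V [R [r S]]] is required to be t. V : (s -> s) cannot yield t as functor, so [R [r S]] : ((s -> s) -> t).
[R [r S]] is required to be ((s -> s) -> t). [r S] : (e -> e) cannot yield ((s -> s) -> t) as functor, so R : ((e -> e) -> ((s -> s) -> t)).

((e -> e) -> ((s -> s) -> t))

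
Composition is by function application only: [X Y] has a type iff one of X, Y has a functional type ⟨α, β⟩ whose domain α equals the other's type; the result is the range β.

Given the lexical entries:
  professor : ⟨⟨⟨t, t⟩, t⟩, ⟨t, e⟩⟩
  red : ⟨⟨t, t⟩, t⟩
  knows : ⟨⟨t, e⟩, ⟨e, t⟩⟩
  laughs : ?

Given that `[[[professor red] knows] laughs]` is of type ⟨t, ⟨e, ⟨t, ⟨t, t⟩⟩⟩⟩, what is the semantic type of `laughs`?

[[[professor red] knows] laughs] must have type ⟨t, ⟨e, ⟨t, ⟨t, t⟩⟩⟩⟩. The sister [[professor red] knows] has type ⟨e, t⟩; that is not a function onto ⟨t, ⟨e, ⟨t, ⟨t, t⟩⟩⟩⟩, so laughs must be the functor, of type ⟨⟨e, t⟩, ⟨t, ⟨e, ⟨t, ⟨t, t⟩⟩⟩⟩⟩.

⟨⟨e, t⟩, ⟨t, ⟨e, ⟨t, ⟨t, t⟩⟩⟩⟩⟩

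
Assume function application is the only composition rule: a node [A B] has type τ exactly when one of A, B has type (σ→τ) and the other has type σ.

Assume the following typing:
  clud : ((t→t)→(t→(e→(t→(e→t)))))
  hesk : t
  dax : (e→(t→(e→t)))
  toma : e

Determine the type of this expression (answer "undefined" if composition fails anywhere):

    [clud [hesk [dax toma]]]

undefined

[dax toma]: (e→(t→(e→t))) applied to e yields (t→(e→t)).
[hesk [dax toma]]: (t→(e→t)) applied to t yields (e→t).
At [clud [hesk [dax toma]]]: neither ((t→t)→(t→(e→(t→(e→t))))) nor (e→t) can take the other as argument; the node is ill-typed.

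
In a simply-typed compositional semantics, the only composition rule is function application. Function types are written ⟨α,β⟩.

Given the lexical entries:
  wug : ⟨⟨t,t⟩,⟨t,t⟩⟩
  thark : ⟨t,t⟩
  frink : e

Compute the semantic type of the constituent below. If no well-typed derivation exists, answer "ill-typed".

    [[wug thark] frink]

ill-typed

At [wug thark], wug : ⟨⟨t,t⟩,⟨t,t⟩⟩ takes thark : ⟨t,t⟩, giving ⟨t,t⟩.
At [[wug thark] frink]: neither ⟨t,t⟩ nor e can take the other as argument; the node is ill-typed.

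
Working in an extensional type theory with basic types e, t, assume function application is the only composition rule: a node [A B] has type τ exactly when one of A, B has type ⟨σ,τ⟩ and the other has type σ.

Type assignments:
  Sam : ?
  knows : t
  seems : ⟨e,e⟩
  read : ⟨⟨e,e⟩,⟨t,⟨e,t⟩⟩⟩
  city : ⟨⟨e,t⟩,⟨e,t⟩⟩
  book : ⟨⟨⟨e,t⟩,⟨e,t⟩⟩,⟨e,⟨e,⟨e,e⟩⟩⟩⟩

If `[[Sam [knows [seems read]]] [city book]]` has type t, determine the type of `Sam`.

⟨⟨e,t⟩,⟨⟨e,⟨e,⟨e,e⟩⟩⟩,t⟩⟩

For [[Sam [knows [seems read]]] [city book]] to have type t with [city book] of type ⟨e,⟨e,⟨e,e⟩⟩⟩, [Sam [knows [seems read]]] must be the function: [Sam [knows [seems read]]] : ⟨⟨e,⟨e,⟨e,e⟩⟩⟩,t⟩.
For [Sam [knows [seems read]]] to have type ⟨⟨e,⟨e,⟨e,e⟩⟩⟩,t⟩ with [knows [seems read]] of type ⟨e,t⟩, Sam must be the function: Sam : ⟨⟨e,t⟩,⟨⟨e,⟨e,⟨e,e⟩⟩⟩,t⟩⟩.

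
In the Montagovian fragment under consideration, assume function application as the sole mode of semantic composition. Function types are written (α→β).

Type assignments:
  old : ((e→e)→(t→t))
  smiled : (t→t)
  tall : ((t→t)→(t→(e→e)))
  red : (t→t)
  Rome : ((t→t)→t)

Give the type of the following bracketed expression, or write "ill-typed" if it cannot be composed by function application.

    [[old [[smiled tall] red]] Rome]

ill-typed

[smiled tall]: tall is ((t→t)→(t→(e→e))), smiled is (t→t); result (t→(e→e)).
At [[smiled tall] red]: neither (t→(e→e)) nor (t→t) can take the other as argument; the node is ill-typed.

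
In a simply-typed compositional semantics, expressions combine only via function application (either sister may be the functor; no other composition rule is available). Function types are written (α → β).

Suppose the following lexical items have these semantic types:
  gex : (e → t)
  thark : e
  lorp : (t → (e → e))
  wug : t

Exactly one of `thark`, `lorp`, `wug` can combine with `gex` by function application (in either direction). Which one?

thark — combines: gex : (e → t) takes thark : e as argument, giving t.
lorp : (t → (e → e)) — neither side's domain matches the other.
wug : t — neither side's domain matches the other.

thark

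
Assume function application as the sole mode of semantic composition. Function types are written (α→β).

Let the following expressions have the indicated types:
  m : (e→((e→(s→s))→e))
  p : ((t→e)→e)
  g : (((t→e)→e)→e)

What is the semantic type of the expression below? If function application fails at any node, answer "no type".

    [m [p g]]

At [p g], g : (((t→e)→e)→e) takes p : ((t→e)→e), giving e.
At [m [p g]], m : (e→((e→(s→s))→e)) takes [p g] : e, giving ((e→(s→s))→e).

((e→(s→s))→e)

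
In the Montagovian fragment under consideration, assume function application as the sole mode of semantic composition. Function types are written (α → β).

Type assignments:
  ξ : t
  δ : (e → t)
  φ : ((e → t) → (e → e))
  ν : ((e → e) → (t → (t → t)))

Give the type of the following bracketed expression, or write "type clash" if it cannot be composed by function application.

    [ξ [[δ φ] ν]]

(t → t)

[δ φ]: ((e → t) → (e → e)) applied to (e → t) yields (e → e).
[[δ φ] ν]: ((e → e) → (t → (t → t))) applied to (e → e) yields (t → (t → t)).
[ξ [[δ φ] ν]]: (t → (t → t)) applied to t yields (t → t).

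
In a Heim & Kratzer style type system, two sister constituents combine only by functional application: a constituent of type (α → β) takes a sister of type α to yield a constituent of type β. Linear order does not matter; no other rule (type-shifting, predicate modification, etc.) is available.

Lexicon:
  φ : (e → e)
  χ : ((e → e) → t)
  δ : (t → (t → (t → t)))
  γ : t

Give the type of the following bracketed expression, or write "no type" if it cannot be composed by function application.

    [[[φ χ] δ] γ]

[φ χ]: ((e → e) → t) applied to (e → e) yields t.
[[φ χ] δ]: (t → (t → (t → t))) applied to t yields (t → (t → t)).
[[[φ χ] δ] γ]: (t → (t → t)) applied to t yields (t → t).

(t → t)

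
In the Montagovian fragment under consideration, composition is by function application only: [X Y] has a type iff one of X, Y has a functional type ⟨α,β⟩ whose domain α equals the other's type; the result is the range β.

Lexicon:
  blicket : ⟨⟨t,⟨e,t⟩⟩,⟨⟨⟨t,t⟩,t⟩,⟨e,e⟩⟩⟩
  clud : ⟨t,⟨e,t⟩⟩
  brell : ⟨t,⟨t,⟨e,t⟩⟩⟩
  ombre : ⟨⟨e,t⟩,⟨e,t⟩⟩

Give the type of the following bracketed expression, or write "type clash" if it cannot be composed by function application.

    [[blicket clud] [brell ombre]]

At [blicket clud], blicket : ⟨⟨t,⟨e,t⟩⟩,⟨⟨⟨t,t⟩,t⟩,⟨e,e⟩⟩⟩ takes clud : ⟨t,⟨e,t⟩⟩, giving ⟨⟨⟨t,t⟩,t⟩,⟨e,e⟩⟩.
[brell ombre]: ⟨t,⟨t,⟨e,t⟩⟩⟩ and ⟨⟨e,t⟩,⟨e,t⟩⟩ cannot combine by function application — type clash.

type clash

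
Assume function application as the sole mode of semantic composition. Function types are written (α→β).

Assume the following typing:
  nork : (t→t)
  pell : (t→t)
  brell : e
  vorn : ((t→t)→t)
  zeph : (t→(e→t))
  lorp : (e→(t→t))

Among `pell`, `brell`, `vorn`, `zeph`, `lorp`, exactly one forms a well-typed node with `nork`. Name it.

pell : (t→t) — does not combine with nork.
brell : e — does not combine with nork.
vorn — combines: vorn : ((t→t)→t) takes nork : (t→t) as argument, giving t.
zeph : (t→(e→t)) — does not combine with nork.
lorp : (e→(t→t)) — does not combine with nork.

vorn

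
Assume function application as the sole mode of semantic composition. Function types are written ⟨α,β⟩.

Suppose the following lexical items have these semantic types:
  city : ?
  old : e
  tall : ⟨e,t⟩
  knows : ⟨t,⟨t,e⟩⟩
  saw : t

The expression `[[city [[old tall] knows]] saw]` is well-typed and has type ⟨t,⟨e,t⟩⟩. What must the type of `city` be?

[[city [[old tall] knows]] saw] is required to be ⟨t,⟨e,t⟩⟩. saw : t cannot yield ⟨t,⟨e,t⟩⟩ as functor, so [city [[old tall] knows]] : ⟨t,⟨t,⟨e,t⟩⟩⟩.
[city [[old tall] knows]] is required to be ⟨t,⟨t,⟨e,t⟩⟩⟩. [[old tall] knows] : ⟨t,e⟩ cannot yield ⟨t,⟨t,⟨e,t⟩⟩⟩ as functor, so city : ⟨⟨t,e⟩,⟨t,⟨t,⟨e,t⟩⟩⟩⟩.

⟨⟨t,e⟩,⟨t,⟨t,⟨e,t⟩⟩⟩⟩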